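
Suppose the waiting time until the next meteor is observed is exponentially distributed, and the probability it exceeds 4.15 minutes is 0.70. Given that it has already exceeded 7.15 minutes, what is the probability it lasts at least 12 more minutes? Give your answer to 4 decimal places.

0.3565

From e^(−λ·4.15) = 0.70, λ = −ln(0.70)/4.15 = 0.0859458.
Memoryless: P(X > 7.15+12 | X > 7.15) = P(X > 12) = e^(−0.0859458·12) ≈ 0.3565.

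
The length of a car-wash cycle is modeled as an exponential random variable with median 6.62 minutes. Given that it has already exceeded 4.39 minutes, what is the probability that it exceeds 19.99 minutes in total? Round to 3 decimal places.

0.195

For an exponential, median = ln(2)/λ, so λ = ln 2 / 6.62 = 0.104705 per minute.
P(X > s+t | X > s) = e^(−λ(s+t))/e^(−λs) = e^(−λt), independent of s = 4.39.
P(X > 15.6) = e^(−1.6334) ≈ 0.195.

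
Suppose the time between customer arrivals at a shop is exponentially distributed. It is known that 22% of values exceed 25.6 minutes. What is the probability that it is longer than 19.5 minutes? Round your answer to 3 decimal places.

0.316

e^(−λ·25.6) = 0.22 ⇒ λ = −ln(0.22)/25.6 = 0.0591456.
P(X > 19.5) = e^(−0.0591456·19.5) = e^(−1.1533) ≈ 0.316.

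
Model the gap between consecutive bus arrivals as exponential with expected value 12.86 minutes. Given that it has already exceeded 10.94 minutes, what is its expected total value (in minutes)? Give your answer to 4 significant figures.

The rate is λ = 1/12.86 = 0.0777605 per minute.
By memorylessness, E[X | X > 10.94] = 10.94 + 1/λ = 10.94 + 12.86 = 23.8 minutes.

23.80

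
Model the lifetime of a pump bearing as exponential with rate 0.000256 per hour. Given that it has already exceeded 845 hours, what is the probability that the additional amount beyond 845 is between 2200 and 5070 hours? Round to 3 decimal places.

Memoryless: the residual past 845 is again Exp(λ).
P(2200 < residual < 5070) = e^(−λ·2200) − e^(−λ·5070) = 0.56938 − 0.27310 ≈ 0.296.

0.296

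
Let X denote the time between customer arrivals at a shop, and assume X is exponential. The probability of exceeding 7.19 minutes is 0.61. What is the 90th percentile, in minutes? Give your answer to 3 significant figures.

e^(−λ·7.19) = 0.61 ⇒ λ = −ln(0.61)/7.19 = 0.0687477.
90th percentile: 1 − e^(−λt) = 0.9, t = −ln(0.1)/λ = 33.4932 minutes.

33.5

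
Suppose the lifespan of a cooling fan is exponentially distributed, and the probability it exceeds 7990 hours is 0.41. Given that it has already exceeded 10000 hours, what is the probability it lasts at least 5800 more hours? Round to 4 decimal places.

0.5235

From e^(−λ·7990) = 0.41, λ = −ln(0.41)/7990 = 0.000111589.
Memoryless: P(X > 10000+5800 | X > 10000) = P(X > 5800) = e^(−0.000111589·5800) ≈ 0.5235.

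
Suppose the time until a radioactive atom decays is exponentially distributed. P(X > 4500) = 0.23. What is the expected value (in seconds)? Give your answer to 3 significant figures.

e^(−λ·4500) = 0.23 ⇒ λ = −ln(0.23)/4500 = 0.000326595.
Mean = 1/λ = 3061.9 seconds.

3060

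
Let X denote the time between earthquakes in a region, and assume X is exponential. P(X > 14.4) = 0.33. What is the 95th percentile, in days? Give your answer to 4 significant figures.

e^(−λ·14.4) = 0.33 ⇒ λ = −ln(0.33)/14.4 = 0.0769905.
95th percentile: 1 − e^(−λt) = 0.95, t = −ln(0.05)/λ = 38.9104 days.

38.91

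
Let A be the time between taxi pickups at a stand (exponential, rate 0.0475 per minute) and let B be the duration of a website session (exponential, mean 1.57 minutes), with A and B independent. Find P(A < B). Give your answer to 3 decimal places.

λ_1 = 0.0475, λ_2 = 1/1.57 = 0.636943.
For independent exponentials, P(A < B) = λ_1/(λ_1+λ_2) = 0.0475/0.684443 ≈ 0.069.

0.069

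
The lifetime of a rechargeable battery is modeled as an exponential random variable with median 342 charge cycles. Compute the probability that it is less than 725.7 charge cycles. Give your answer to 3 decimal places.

For an exponential, median = ln(2)/λ, so λ = ln 2 / 342 = 0.00202675 per charge cycle.
P(X ≤ 725.7) = 1 − e^(−λ·725.7) = 1 − e^(−1.4708) ≈ 0.770.

0.770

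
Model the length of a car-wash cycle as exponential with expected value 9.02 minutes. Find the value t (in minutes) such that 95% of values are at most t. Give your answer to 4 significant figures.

The rate is λ = 1/9.02 = 0.110865 per minute.
Set 1 − e^(−λt) = 0.95, so t = −ln(0.05)/λ = 2.9957/0.110865 ≈ 27.0215 minutes.

27.02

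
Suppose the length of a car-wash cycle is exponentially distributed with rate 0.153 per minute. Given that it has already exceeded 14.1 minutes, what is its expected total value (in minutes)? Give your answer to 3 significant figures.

20.6

By memorylessness, E[X | X > 14.1] = 14.1 + 1/λ = 14.1 + 6.53595 = 20.6359 minutes.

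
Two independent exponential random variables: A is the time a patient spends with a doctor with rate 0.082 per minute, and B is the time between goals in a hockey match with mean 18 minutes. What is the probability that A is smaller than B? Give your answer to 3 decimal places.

0.596

λ_1 = 0.082, λ_2 = 1/18 = 0.0555556.
For independent exponentials, P(A < B) = λ_1/(λ_1+λ_2) = 0.082/0.137556 ≈ 0.596.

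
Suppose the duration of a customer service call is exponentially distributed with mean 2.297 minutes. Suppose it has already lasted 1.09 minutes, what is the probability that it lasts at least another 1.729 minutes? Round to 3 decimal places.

The rate is λ = 1/2.297 = 0.43535 per minute.
P(X > s+t | X > s) = e^(−λ(s+t))/e^(−λs) = e^(−λt), independent of s = 1.09.
P(X > 1.729) = e^(−0.75272) ≈ 0.471.

0.471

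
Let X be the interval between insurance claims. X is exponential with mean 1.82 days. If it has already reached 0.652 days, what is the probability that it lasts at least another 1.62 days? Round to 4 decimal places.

The rate is λ = 1/1.82 = 0.549451 per day.
By the memoryless property, P(X > 0.652+1.62 | X > 0.652) = P(X > 1.62).
P(X > 1.62) = e^(−0.89011) ≈ 0.4106.

0.4106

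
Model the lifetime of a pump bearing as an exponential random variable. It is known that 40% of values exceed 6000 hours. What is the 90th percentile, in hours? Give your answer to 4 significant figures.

e^(−λ·6000) = 0.40 ⇒ λ = −ln(0.40)/6000 = 0.000152715.
90th percentile: 1 − e^(−λt) = 0.9, t = −ln(0.1)/λ = 15077.6 hours.

15080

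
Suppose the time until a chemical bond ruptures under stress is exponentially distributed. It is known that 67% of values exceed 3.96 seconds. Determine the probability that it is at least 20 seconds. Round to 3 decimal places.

0.132

e^(−λ·3.96) = 0.67 ⇒ λ = −ln(0.67)/3.96 = 0.101131.
P(X > 20) = e^(−0.101131·20) = e^(−2.0226) ≈ 0.132.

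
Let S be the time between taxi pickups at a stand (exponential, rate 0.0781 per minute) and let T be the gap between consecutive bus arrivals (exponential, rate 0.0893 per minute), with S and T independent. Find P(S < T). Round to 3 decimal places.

0.467

λ_1 = 0.0781, λ_2 = 0.0893.
For independent exponentials, P(S < T) = λ_1/(λ_1+λ_2) = 0.0781/0.1674 ≈ 0.467.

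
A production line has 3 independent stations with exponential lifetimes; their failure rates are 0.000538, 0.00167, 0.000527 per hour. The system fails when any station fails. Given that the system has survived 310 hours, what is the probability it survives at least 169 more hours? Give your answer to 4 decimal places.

0.6299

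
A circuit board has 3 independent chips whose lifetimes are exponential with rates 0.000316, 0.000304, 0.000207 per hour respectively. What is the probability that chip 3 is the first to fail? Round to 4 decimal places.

The time to first failure is exponential with rate Σλ = 0.000316 + 0.000304 + 0.000207 = 0.000827.
P(chip 3 first) = λ_3/Σλ = 0.000207/0.000827 ≈ 0.2503.

0.2503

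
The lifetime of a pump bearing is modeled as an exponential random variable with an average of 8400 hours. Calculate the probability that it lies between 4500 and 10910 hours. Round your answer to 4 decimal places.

The rate is λ = 1/8400 = 0.000119048 per hour.
P(4500 < X < 10910) = e^(−λ·4500) − e^(−λ·10910) = 0.58525 − 0.27286 ≈ 0.3124.

0.3124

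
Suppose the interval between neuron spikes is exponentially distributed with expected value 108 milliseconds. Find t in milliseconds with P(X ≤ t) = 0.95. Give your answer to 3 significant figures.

324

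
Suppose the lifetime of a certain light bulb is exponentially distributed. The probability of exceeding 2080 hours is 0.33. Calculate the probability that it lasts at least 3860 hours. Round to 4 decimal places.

0.1278

e^(−λ·2080) = 0.33 ⇒ λ = −ln(0.33)/2080 = 0.000533011.
P(X > 3860) = e^(−0.000533011·3860) = e^(−2.0574) ≈ 0.1278.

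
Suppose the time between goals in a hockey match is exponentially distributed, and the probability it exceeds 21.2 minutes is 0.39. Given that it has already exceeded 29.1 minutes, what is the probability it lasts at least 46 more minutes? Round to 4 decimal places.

0.1296

From e^(−λ·21.2) = 0.39, λ = −ln(0.39)/21.2 = 0.0444155.
Memoryless: P(X > 29.1+46 | X > 29.1) = P(X > 46) = e^(−0.0444155·46) ≈ 0.1296.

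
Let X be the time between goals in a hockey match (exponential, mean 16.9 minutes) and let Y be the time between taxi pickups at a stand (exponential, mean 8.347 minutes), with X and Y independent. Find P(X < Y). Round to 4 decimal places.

0.3306

λ_1 = 1/16.9 = 0.0591716, λ_2 = 1/8.347 = 0.119804.
For independent exponentials, P(X < Y) = λ_1/(λ_1+λ_2) = 0.0591716/0.178975 ≈ 0.3306.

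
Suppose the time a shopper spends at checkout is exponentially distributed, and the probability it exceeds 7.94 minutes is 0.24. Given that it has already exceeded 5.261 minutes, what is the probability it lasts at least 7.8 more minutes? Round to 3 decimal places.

0.246

From e^(−λ·7.94) = 0.24, λ = −ln(0.24)/7.94 = 0.179738.
Memoryless: P(X > 5.261+7.8 | X > 5.261) = P(X > 7.8) = e^(−0.179738·7.8) ≈ 0.246.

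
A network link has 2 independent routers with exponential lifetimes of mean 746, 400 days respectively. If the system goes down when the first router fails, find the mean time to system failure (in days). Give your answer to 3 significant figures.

The first failure time is exponential with rate Σλ_i = 1/746 + 1/400 = 0.00384048 per day.
E[min] = 1/Σλ = 1/0.00384048 = 260.384 days.

260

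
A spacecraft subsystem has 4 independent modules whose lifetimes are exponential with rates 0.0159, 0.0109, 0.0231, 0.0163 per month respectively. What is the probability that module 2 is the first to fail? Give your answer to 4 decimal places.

The time to first failure is exponential with rate Σλ = 0.0159 + 0.0109 + 0.0231 + 0.0163 = 0.0662.
P(module 2 first) = λ_2/Σλ = 0.0109/0.0662 ≈ 0.1647.

0.1647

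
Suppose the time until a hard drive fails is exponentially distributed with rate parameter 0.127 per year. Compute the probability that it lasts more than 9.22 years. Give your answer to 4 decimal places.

0.3101

P(X > 9.22) = e^(−λ·9.22) = e^(−1.1709) ≈ 0.3101.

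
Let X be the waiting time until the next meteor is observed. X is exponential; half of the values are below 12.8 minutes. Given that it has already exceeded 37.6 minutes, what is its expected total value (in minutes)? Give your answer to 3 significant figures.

For an exponential, median = ln(2)/λ, so λ = ln 2 / 12.8 = 0.0541521 per minute.
By memorylessness, E[X | X > 37.6] = 37.6 + 1/λ = 37.6 + 18.4665 = 56.0665 minutes.

56.1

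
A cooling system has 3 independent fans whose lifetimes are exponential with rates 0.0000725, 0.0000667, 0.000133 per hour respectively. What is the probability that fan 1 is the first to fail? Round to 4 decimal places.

The time to first failure is exponential with rate Σλ = 0.0000725 + 0.0000667 + 0.000133 = 0.0002722.
P(fan 1 first) = λ_1/Σλ = 0.0000725/0.0002722 ≈ 0.2663.

0.2663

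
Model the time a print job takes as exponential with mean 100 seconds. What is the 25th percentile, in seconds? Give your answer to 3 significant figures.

28.8

The rate is λ = 1/100 = 0.01 per second.
Set 1 − e^(−λt) = 0.25, so t = −ln(0.75)/λ = 0.28768/0.01 ≈ 28.7682 seconds.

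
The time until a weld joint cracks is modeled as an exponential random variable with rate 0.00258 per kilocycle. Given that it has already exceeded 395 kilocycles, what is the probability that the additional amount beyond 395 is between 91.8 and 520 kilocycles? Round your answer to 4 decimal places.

Memoryless: the residual past 395 is again Exp(λ).
P(91.8 < residual < 520) = e^(−λ·91.8) − e^(−λ·520) = 0.78911 − 0.26143 ≈ 0.5277.

0.5277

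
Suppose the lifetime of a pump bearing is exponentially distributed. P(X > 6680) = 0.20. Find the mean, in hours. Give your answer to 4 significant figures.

e^(−λ·6680) = 0.20 ⇒ λ = −ln(0.20)/6680 = 0.000240934.
Mean = 1/λ = 4150.52 hours.

4151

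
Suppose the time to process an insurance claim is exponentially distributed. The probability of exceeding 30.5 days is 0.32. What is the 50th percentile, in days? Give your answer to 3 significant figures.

e^(−λ·30.5) = 0.32 ⇒ λ = −ln(0.32)/30.5 = 0.0373585.
50th percentile: 1 − e^(−λt) = 0.5, t = −ln(0.5)/λ = 18.5539 days.

18.6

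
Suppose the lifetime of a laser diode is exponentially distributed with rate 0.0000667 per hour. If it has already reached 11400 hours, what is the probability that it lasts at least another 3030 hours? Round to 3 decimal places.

0.817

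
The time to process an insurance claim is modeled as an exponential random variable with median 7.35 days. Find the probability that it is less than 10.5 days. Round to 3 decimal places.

For an exponential, median = ln(2)/λ, so λ = ln 2 / 7.35 = 0.0943057 per day.
P(X ≤ 10.5) = 1 − e^(−λ·10.5) = 1 − e^(−0.99021) ≈ 0.629.

0.629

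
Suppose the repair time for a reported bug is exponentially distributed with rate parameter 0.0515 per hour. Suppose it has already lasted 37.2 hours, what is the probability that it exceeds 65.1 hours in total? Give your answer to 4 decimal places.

P(X > s+t | X > s) = e^(−λ(s+t))/e^(−λs) = e^(−λt), independent of s = 37.2.
P(X > 27.9) = e^(−1.4368) ≈ 0.2377.

0.2377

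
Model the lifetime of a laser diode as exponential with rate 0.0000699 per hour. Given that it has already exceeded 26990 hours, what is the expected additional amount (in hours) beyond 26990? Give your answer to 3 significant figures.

14300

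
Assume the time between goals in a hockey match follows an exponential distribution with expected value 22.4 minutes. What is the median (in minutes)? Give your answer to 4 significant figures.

The rate is λ = 1/22.4 = 0.0446429 per minute.
Set 1 − e^(−λt) = 0.5, so t = −ln(0.5)/λ = 0.69315/0.0446429 ≈ 15.5265 minutes.

15.53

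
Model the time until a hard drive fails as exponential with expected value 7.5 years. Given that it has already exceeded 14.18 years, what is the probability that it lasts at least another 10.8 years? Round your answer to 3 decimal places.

The rate is λ = 1/7.5 = 0.133333 per year.
By the memoryless property, P(X > 14.18+10.8 | X > 14.18) = P(X > 10.8).
P(X > 10.8) = e^(−1.44) ≈ 0.237.

0.237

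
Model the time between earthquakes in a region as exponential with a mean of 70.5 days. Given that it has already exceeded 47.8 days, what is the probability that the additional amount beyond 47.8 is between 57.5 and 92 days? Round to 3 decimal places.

The rate is λ = 1/70.5 = 0.0141844 per day.
Memoryless: the residual past 47.8 is again Exp(λ).
P(57.5 < residual < 92) = e^(−λ·57.5) − e^(−λ·92) = 0.44237 − 0.27118 ≈ 0.171.

0.171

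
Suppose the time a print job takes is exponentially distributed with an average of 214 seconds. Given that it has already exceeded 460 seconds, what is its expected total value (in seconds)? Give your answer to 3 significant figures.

The rate is λ = 1/214 = 0.0046729 per second.
By memorylessness, E[X | X > 460] = 460 + 1/λ = 460 + 214 = 674 seconds.

674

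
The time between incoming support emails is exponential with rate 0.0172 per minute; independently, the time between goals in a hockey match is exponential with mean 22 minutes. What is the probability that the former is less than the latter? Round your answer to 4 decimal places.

0.2745

λ_1 = 0.0172, λ_2 = 1/22 = 0.0454545.
For independent exponentials, P(the former < the latter) = λ_1/(λ_1+λ_2) = 0.0172/0.0626545 ≈ 0.2745.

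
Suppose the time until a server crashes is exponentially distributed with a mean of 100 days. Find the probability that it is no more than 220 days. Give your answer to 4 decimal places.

0.8892

The rate is λ = 1/100 = 0.01 per day.
P(X ≤ 220) = 1 − e^(−λ·220) = 1 − e^(−2.2) ≈ 0.8892.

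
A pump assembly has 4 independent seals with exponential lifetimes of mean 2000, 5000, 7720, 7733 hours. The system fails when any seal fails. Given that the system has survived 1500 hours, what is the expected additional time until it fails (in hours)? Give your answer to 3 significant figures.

1040

First-failure rate Σλ = 1/2000 + 1/5000 + 1/7720 + 1/7733 = 0.00095885.
By memorylessness the expected residual is 1/Σλ = 1042.92 hours, regardless of the 1500 already elapsed.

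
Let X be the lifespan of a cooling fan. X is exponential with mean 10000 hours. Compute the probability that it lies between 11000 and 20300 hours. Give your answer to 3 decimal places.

0.202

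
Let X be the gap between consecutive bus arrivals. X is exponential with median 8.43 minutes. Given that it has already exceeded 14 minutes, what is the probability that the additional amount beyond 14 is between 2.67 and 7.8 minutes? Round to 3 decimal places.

0.276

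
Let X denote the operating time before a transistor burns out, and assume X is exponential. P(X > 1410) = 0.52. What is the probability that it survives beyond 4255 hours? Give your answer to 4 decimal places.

0.1390

e^(−λ·1410) = 0.52 ⇒ λ = −ln(0.52)/1410 = 0.000463778.
P(X > 4255) = e^(−0.000463778·4255) = e^(−1.9734) ≈ 0.1390.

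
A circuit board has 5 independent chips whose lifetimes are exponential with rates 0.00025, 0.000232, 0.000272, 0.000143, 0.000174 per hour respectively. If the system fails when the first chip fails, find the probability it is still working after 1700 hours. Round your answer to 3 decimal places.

The time to first failure is exponential with rate Σλ = 0.00025 + 0.000232 + 0.000272 + 0.000143 + 0.000174 = 0.001071.
P(min > 1700) = e^(−0.001071·1700) = e^(−1.8207) ≈ 0.162.

0.162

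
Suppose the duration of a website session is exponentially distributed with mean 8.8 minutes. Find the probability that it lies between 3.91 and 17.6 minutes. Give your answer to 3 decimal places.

The rate is λ = 1/8.8 = 0.113636 per minute.
P(3.91 < X < 17.6) = e^(−λ·3.91) − e^(−λ·17.6) = 0.64126 − 0.13534 ≈ 0.506.

0.506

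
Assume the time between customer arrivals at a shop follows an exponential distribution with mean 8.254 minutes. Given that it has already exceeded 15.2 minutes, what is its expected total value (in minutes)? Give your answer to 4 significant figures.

The rate is λ = 1/8.254 = 0.121153 per minute.
By memorylessness, E[X | X > 15.2] = 15.2 + 1/λ = 15.2 + 8.254 = 23.454 minutes.

23.45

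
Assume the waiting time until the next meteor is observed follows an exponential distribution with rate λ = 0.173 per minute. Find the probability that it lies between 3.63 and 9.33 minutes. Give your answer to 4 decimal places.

P(3.63 < X < 9.33) = e^(−λ·3.63) − e^(−λ·9.33) = 0.53366 − 0.19907 ≈ 0.3346.

0.3346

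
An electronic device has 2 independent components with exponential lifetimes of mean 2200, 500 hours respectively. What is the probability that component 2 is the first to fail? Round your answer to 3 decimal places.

0.815

Rates: λ_i = 1/mean_i → 0.000454545, 0.002; Σλ = 0.00245455.
P(component 2 first) = λ_2/Σλ = 0.002/0.00245455 ≈ 0.815.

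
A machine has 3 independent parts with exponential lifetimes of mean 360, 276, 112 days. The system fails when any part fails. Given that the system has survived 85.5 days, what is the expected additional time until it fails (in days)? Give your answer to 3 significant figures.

65.2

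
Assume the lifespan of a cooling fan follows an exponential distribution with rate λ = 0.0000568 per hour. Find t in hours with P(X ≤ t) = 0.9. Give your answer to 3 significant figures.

Set 1 − e^(−λt) = 0.9, so t = −ln(0.1)/λ = 2.3026/0.0000568 ≈ 40538.5 hours.

40500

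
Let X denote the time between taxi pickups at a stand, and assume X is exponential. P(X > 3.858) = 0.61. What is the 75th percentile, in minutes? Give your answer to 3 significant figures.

10.8

e^(−λ·3.858) = 0.61 ⇒ λ = −ln(0.61)/3.858 = 0.128122.
75th percentile: 1 − e^(−λt) = 0.75, t = −ln(0.25)/λ = 10.8201 minutes.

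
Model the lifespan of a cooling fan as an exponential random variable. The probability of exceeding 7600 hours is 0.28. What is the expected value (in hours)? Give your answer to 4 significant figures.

5970

e^(−λ·7600) = 0.28 ⇒ λ = −ln(0.28)/7600 = 0.000167495.
Mean = 1/λ = 5970.31 hours.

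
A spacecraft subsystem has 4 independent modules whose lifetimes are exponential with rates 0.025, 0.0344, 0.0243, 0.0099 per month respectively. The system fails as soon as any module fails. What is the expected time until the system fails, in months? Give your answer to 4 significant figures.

10.68

The time to first failure is exponential with rate Σλ = 0.025 + 0.0344 + 0.0243 + 0.0099 = 0.0936.
E[min] = 1/Σλ = 1/0.0936 = 10.6838 months.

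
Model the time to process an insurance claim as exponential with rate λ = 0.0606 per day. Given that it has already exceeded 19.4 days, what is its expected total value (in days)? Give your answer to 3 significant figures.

By memorylessness, E[X | X > 19.4] = 19.4 + 1/λ = 19.4 + 16.5017 = 35.9017 days.

35.9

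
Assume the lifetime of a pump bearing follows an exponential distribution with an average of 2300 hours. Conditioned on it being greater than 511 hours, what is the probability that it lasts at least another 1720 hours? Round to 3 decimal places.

0.473

The rate is λ = 1/2300 = 0.000434783 per hour.
P(X > s+t | X > s) = e^(−λ(s+t))/e^(−λs) = e^(−λt), independent of s = 511.
P(X > 1720) = e^(−0.74783) ≈ 0.473.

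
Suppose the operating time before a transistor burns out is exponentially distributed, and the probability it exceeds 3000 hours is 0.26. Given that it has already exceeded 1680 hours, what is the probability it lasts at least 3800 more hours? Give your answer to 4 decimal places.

From e^(−λ·3000) = 0.26, λ = −ln(0.26)/3000 = 0.000449025.
Memoryless: P(X > 1680+3800 | X > 1680) = P(X > 3800) = e^(−0.000449025·3800) ≈ 0.1815.

0.1815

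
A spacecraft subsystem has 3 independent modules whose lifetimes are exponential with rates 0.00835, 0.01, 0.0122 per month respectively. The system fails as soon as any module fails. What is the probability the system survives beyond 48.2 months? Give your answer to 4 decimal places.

The time to first failure is exponential with rate Σλ = 0.00835 + 0.01 + 0.0122 = 0.03055.
P(min > 48.2) = e^(−0.03055·48.2) = e^(−1.4725) ≈ 0.2293.

0.2293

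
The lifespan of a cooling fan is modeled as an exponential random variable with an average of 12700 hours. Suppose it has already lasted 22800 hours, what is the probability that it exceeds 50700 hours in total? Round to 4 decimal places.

0.1112

The rate is λ = 1/12700 = 0.0000787402 per hour.
The exponential is memoryless, so the remaining time is again Exp(λ): the condition X > 22800 is irrelevant.
P(X > 27900) = e^(−2.1969) ≈ 0.1112.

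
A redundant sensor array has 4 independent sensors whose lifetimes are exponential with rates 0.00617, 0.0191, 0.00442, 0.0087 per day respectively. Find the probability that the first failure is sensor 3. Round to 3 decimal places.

0.115

The time to first failure is exponential with rate Σλ = 0.00617 + 0.0191 + 0.00442 + 0.0087 = 0.03839.
P(sensor 3 first) = λ_3/Σλ = 0.00442/0.03839 ≈ 0.115.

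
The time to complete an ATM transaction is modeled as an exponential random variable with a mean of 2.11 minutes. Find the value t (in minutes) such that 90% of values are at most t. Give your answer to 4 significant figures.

4.858

The rate is λ = 1/2.11 = 0.473934 per minute.
Set 1 − e^(−λt) = 0.9, so t = −ln(0.1)/λ = 2.3026/0.473934 ≈ 4.85845 minutes.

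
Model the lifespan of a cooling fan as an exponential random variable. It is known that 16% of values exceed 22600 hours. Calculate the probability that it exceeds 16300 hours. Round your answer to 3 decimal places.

0.267

e^(−λ·22600) = 0.16 ⇒ λ = −ln(0.16)/22600 = 0.0000810877.
P(X > 16300) = e^(−0.0000810877·16300) = e^(−1.3217) ≈ 0.267.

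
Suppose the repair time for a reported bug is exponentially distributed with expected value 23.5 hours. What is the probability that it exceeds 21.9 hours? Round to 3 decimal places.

0.394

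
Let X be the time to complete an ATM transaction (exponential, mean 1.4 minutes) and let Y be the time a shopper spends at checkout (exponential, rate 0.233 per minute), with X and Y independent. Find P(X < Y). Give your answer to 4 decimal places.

0.7540

λ_1 = 1/1.4 = 0.714286, λ_2 = 0.233.
For independent exponentials, P(X < Y) = λ_1/(λ_1+λ_2) = 0.714286/0.947286 ≈ 0.7540.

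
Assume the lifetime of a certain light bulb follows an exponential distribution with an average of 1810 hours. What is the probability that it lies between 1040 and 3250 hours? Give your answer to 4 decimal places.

The rate is λ = 1/1810 = 0.000552486 per hour.
P(1040 < X < 3250) = e^(−λ·1040) − e^(−λ·3250) = 0.56294 − 0.16603 ≈ 0.3969.

0.3969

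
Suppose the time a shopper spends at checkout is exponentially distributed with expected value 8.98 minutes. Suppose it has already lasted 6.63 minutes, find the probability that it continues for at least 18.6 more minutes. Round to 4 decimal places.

0.1260

The rate is λ = 1/8.98 = 0.111359 per minute.
The exponential is memoryless, so the remaining time is again Exp(λ): the condition X > 6.63 is irrelevant.
P(X > 18.6) = e^(−2.0713) ≈ 0.1260.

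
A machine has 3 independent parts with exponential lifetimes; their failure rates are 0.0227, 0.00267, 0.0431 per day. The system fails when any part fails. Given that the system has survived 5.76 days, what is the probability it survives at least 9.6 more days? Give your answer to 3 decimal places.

Time to first failure ~ Exp(Σλ) with Σλ = 0.06847.
By memorylessness, P(T > 5.76+9.6 | T > 5.76) = P(T > 9.6) = e^(−0.06847·9.6) ≈ 0.518.

0.518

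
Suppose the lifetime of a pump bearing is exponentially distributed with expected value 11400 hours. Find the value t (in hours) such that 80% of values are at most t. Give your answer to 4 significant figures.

18350

The rate is λ = 1/11400 = 0.0000877193 per hour.
Set 1 − e^(−λt) = 0.8, so t = −ln(0.2)/λ = 1.6094/0.0000877193 ≈ 18347.6 hours.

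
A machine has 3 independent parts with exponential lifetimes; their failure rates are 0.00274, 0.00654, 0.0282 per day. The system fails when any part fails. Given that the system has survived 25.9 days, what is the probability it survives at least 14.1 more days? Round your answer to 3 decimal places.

Time to first failure ~ Exp(Σλ) with Σλ = 0.03748.
By memorylessness, P(T > 25.9+14.1 | T > 25.9) = P(T > 14.1) = e^(−0.03748·14.1) ≈ 0.590.

0.590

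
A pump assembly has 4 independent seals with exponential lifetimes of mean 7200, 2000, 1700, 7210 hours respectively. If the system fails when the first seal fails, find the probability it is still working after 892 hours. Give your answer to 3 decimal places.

0.296

The first failure time is exponential with rate Σλ_i = 1/7200 + 1/2000 + 1/1700 + 1/7210 = 0.00136582 per hour.
P(min > 892) = e^(−0.00136582·892) = e^(−1.2183) ≈ 0.296.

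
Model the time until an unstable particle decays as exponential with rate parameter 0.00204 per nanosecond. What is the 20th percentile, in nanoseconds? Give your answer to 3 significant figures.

Set 1 − e^(−λt) = 0.2, so t = −ln(0.8)/λ = 0.22314/0.00204 ≈ 109.384 nanoseconds.

109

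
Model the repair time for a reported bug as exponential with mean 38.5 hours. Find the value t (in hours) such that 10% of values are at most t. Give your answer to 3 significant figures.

4.06

The rate is λ = 1/38.5 = 0.025974 per hour.
Set 1 − e^(−λt) = 0.1, so t = −ln(0.9)/λ = 0.10536/0.025974 ≈ 4.05638 hours.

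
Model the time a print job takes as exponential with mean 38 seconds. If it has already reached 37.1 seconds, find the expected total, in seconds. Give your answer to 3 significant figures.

75.1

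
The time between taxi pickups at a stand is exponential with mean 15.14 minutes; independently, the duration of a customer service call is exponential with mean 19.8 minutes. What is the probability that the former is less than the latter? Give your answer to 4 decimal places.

λ_1 = 1/15.14 = 0.0660502, λ_2 = 1/19.8 = 0.0505051.
For independent exponentials, P(the former < the latter) = λ_1/(λ_1+λ_2) = 0.0660502/0.116555 ≈ 0.5667.

0.5667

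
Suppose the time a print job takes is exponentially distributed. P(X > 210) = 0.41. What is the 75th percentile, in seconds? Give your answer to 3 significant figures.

e^(−λ·210) = 0.41 ⇒ λ = −ln(0.41)/210 = 0.00424571.
75th percentile: 1 − e^(−λt) = 0.75, t = −ln(0.25)/λ = 326.517 seconds.

327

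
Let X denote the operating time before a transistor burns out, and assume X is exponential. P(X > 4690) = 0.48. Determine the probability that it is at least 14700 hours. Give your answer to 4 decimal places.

e^(−λ·4690) = 0.48 ⇒ λ = −ln(0.48)/4690 = 0.000156497.
P(X > 14700) = e^(−0.000156497·14700) = e^(−2.3005) ≈ 0.1002.

0.1002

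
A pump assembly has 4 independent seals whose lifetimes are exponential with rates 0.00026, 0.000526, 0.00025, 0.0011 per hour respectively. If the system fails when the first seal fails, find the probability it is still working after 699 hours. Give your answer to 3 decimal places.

The time to first failure is exponential with rate Σλ = 0.00026 + 0.000526 + 0.00025 + 0.0011 = 0.002136.
P(min > 699) = e^(−0.002136·699) = e^(−1.4931) ≈ 0.225.

0.225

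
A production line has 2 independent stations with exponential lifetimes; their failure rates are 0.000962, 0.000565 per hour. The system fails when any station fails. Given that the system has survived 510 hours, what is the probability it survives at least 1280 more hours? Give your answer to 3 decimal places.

0.142

Time to first failure ~ Exp(Σλ) with Σλ = 0.001527.
By memorylessness, P(T > 510+1280 | T > 510) = P(T > 1280) = e^(−0.001527·1280) ≈ 0.142.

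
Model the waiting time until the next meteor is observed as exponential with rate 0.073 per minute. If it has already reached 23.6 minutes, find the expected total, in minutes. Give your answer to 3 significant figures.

37.3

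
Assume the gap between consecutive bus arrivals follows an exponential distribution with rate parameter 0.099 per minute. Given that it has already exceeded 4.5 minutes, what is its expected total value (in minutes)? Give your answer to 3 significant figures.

14.6

By memorylessness, E[X | X > 4.5] = 4.5 + 1/λ = 4.5 + 10.101 = 14.601 minutes.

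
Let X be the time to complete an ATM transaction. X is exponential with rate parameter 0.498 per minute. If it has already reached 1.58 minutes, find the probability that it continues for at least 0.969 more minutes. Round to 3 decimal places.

0.617

P(X > s+t | X > s) = e^(−λ(s+t))/e^(−λs) = e^(−λt), independent of s = 1.58.
P(X > 0.969) = e^(−0.48256) ≈ 0.617.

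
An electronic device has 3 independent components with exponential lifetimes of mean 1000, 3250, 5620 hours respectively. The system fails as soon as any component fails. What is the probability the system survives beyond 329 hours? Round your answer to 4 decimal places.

The first failure time is exponential with rate Σλ_i = 1/1000 + 1/3250 + 1/5620 = 0.00148563 per hour.
P(min > 329) = e^(−0.00148563·329) = e^(−0.48877) ≈ 0.6134.

0.6134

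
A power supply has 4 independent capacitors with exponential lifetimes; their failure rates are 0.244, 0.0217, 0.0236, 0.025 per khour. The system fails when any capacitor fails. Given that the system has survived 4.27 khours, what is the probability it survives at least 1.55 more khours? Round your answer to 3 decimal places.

0.614

Time to first failure ~ Exp(Σλ) with Σλ = 0.3143.
By memorylessness, P(T > 4.27+1.55 | T > 4.27) = P(T > 1.55) = e^(−0.3143·1.55) ≈ 0.614.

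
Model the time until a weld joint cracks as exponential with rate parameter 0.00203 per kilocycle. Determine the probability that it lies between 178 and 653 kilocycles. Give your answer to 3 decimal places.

P(178 < X < 653) = e^(−λ·178) − e^(−λ·653) = 0.69674 − 0.26565 ≈ 0.431.

0.431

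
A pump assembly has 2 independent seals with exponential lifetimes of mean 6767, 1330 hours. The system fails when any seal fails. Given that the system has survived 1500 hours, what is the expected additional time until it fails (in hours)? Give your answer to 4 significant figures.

First-failure rate Σλ = 1/6767 + 1/1330 = 0.000899656.
By memorylessness the expected residual is 1/Σλ = 1111.54 hours, regardless of the 1500 already elapsed.

1112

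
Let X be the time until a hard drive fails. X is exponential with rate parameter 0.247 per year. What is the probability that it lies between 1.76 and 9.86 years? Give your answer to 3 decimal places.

0.560

P(1.76 < X < 9.86) = e^(−λ·1.76) − e^(−λ·9.86) = 0.64745 − 0.08756 ≈ 0.560.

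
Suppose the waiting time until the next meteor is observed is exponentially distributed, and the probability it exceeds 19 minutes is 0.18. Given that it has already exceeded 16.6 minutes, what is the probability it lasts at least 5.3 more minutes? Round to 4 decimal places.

From e^(−λ·19) = 0.18, λ = −ln(0.18)/19 = 0.0902525.
Memoryless: P(X > 16.6+5.3 | X > 16.6) = P(X > 5.3) = e^(−0.0902525·5.3) ≈ 0.6198.

0.6198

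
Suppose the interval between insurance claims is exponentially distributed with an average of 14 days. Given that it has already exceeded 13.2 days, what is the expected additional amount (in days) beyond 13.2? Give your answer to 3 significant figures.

14.0

The rate is λ = 1/14 = 0.0714286 per day.
By memorylessness, the remaining amount past any threshold is again Exp(λ) with mean 1/λ = 14 days.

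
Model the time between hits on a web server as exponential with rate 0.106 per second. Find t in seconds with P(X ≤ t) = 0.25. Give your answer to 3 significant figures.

2.71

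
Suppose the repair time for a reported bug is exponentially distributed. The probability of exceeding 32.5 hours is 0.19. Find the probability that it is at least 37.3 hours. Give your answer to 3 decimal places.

e^(−λ·32.5) = 0.19 ⇒ λ = −ln(0.19)/32.5 = 0.0510994.
P(X > 37.3) = e^(−0.0510994·37.3) = e^(−1.906) ≈ 0.149.

0.149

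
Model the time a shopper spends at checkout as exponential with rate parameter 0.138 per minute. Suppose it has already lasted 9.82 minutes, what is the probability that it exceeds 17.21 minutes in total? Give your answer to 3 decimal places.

0.361

By the memoryless property, P(X > 9.82+7.39 | X > 9.82) = P(X > 7.39).
P(X > 7.39) = e^(−1.0198) ≈ 0.361.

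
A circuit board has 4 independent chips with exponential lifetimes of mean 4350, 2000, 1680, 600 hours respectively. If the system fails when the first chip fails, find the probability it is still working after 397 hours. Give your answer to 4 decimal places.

The first failure time is exponential with rate Σλ_i = 1/4350 + 1/2000 + 1/1680 + 1/600 = 0.00299179 per hour.
P(min > 397) = e^(−0.00299179·397) = e^(−1.1877) ≈ 0.3049.

0.3049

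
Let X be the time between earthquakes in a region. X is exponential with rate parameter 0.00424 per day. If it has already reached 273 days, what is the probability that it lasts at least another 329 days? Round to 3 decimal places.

By the memoryless property, P(X > 273+329 | X > 273) = P(X > 329).
P(X > 329) = e^(−1.395) ≈ 0.248.

0.248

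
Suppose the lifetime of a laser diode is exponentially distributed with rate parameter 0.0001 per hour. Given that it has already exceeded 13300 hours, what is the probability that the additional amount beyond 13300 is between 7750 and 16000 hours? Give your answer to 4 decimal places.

0.2588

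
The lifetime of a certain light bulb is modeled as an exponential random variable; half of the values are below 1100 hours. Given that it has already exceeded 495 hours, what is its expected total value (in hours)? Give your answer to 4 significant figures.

2082

For an exponential, median = ln(2)/λ, so λ = ln 2 / 1100 = 0.000630134 per hour.
By memorylessness, E[X | X > 495] = 495 + 1/λ = 495 + 1586.96 = 2081.96 hours.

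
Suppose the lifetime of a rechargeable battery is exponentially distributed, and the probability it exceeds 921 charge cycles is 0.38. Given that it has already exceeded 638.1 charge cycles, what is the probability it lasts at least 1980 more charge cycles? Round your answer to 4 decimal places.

0.1249

From e^(−λ·921) = 0.38, λ = −ln(0.38)/921 = 0.00105058.
Memoryless: P(X > 638.1+1980 | X > 638.1) = P(X > 1980) = e^(−0.00105058·1980) ≈ 0.1249.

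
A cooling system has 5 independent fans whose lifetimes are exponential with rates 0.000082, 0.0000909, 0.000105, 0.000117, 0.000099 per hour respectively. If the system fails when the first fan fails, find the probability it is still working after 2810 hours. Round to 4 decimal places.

0.2496

The time to first failure is exponential with rate Σλ = 0.000082 + 0.0000909 + 0.000105 + 0.000117 + 0.000099 = 0.0004939.
P(min > 2810) = e^(−0.0004939·2810) = e^(−1.3879) ≈ 0.2496.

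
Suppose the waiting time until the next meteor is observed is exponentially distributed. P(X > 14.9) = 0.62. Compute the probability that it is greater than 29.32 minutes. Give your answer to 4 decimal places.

0.3904

e^(−λ·14.9) = 0.62 ⇒ λ = −ln(0.62)/14.9 = 0.0320829.
P(X > 29.32) = e^(−0.0320829·29.32) = e^(−0.94067) ≈ 0.3904.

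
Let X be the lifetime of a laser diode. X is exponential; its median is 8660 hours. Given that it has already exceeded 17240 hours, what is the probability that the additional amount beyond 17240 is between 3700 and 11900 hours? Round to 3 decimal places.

0.358

For an exponential, median = ln(2)/λ, so λ = ln 2 / 8660 = 0.0000800401 per hour.
Memoryless: the residual past 17240 is again Exp(λ).
P(3700 < residual < 11900) = e^(−λ·3700) − e^(−λ·11900) = 0.74368 − 0.38578 ≈ 0.358.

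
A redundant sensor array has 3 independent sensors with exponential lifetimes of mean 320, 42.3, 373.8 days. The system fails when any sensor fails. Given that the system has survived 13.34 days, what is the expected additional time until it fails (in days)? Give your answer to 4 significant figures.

33.97

First-failure rate Σλ = 1/320 + 1/42.3 + 1/373.8 = 0.0294409.
By memorylessness the expected residual is 1/Σλ = 33.9664 days, regardless of the 13.34 already elapsed.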